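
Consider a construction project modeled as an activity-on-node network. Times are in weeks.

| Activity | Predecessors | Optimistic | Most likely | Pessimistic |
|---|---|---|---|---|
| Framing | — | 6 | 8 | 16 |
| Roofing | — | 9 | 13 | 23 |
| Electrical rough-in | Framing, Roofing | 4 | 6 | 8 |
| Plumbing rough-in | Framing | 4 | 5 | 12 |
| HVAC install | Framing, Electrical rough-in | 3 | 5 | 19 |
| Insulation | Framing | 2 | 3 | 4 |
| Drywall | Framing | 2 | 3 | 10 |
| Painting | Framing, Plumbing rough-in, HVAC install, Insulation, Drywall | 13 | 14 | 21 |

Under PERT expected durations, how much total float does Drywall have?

te_Framing = (6 + 4·8 + 16)/6 = 54/6 = 9
te_Roofing = (9 + 4·13 + 23)/6 = 84/6 = 14
te_Electrical rough-in = (4 + 4·6 + 8)/6 = 36/6 = 6
te_Plumbing rough-in = (4 + 4·5 + 12)/6 = 36/6 = 6
te_HVAC install = (3 + 4·5 + 19)/6 = 42/6 = 7
te_Insulation = (2 + 4·3 + 4)/6 = 18/6 = 3
te_Drywall = (2 + 4·3 + 10)/6 = 24/6 = 4
te_Painting = (13 + 4·14 + 21)/6 = 90/6 = 15

Forward pass:
ES_Framing = 0; EF_Framing = 9
ES_Roofing = 0; EF_Roofing = 14
ES_Electrical rough-in = max(EF_Framing=9, EF_Roofing=14) = 14; EF_Electrical rough-in = 14+6 = 20
ES_Plumbing rough-in = 9; EF_Plumbing rough-in = 9+6 = 15
ES_HVAC install = max(EF_Framing=9, EF_Electrical rough-in=20) = 20; EF_HVAC install = 20+7 = 27
ES_Insulation = 9; EF_Insulation = 9+3 = 12
ES_Drywall = 9; EF_Drywall = 9+4 = 13
ES_Painting = max(EF_Framing=9, EF_Plumbing rough-in=15, EF_HVAC install=27, EF_Insulation=12, EF_Drywall=13) = 27; EF_Painting = 27+15 = 42
Expected project duration μ = 42 weeks. Critical path: Roofing → Electrical rough-in → HVAC install → Painting.

Backward pass:
LF_Painting = 42; LS_Painting = 42−15 = 27
LF_Drywall = LS_Painting = 27; LS_Drywall = 27−4 = 23
LF_Insulation = LS_Painting = 27; LS_Insulation = 27−3 = 24
LF_HVAC install = LS_Painting = 27; LS_HVAC install = 27−7 = 20
LF_Plumbing rough-in = LS_Painting = 27; LS_Plumbing rough-in = 27−6 = 21
LF_Electrical rough-in = LS_HVAC install = 20; LS_Electrical rough-in = 20−6 = 14
LF_Roofing = LS_Electrical rough-in = 14; LS_Roofing = 14−14 = 0
LF_Framing = min(LS_Electrical rough-in=14, LS_Plumbing rough-in=21, LS_HVAC install=20, LS_Insulation=24, LS_Drywall=23, LS_Painting=27) = 14; LS_Framing = 14−9 = 5
Slack_Drywall = LS_Drywall − ES_Drywall = 23 − 9 = 14

14 weeks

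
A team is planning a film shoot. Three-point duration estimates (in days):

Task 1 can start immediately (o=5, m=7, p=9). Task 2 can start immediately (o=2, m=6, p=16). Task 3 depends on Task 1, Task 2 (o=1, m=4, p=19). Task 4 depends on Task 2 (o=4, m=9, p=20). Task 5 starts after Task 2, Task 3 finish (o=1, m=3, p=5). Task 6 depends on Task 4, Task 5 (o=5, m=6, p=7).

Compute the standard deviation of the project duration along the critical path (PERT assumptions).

3.56 days

te_Task 1 = (5 + 4·7 + 9)/6 = 42/6 = 7; σ²_Task 1 = ((9−5)/6)² = 0.444
te_Task 2 = (2 + 4·6 + 16)/6 = 42/6 = 7; σ²_Task 2 = ((16−2)/6)² = 5.444
te_Task 3 = (1 + 4·4 + 19)/6 = 36/6 = 6; σ²_Task 3 = ((19−1)/6)² = 9.000
te_Task 4 = (4 + 4·9 + 20)/6 = 60/6 = 10; σ²_Task 4 = ((20−4)/6)² = 7.111
te_Task 5 = (1 + 4·3 + 5)/6 = 18/6 = 3; σ²_Task 5 = ((5−1)/6)² = 0.444
te_Task 6 = (5 + 4·6 + 7)/6 = 36/6 = 6; σ²_Task 6 = ((7−5)/6)² = 0.111

Forward pass:
ES_Task 1 = 0; EF_Task 1 = 7
ES_Task 2 = 0; EF_Task 2 = 7
ES_Task 3 = max(EF_Task 1=7, EF_Task 2=7) = 7; EF_Task 3 = 7+6 = 13
ES_Task 4 = 7; EF_Task 4 = 7+10 = 17
ES_Task 5 = max(EF_Task 2=7, EF_Task 3=13) = 13; EF_Task 5 = 13+3 = 16
ES_Task 6 = max(EF_Task 4=17, EF_Task 5=16) = 17; EF_Task 6 = 17+6 = 23
Expected project duration μ = 23 days. Critical path: Task 2 → Task 4 → Task 6.

Variance along critical path = 5.444 + 7.111 + 0.111 = 12.667
σ = √12.667 = 3.559 days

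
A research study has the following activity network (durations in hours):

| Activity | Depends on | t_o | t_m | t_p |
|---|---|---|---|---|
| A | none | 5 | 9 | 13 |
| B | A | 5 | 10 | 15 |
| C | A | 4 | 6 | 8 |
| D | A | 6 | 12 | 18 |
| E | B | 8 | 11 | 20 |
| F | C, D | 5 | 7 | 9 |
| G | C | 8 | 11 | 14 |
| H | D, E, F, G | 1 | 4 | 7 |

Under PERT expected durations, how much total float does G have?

5 hours

te_A = (5 + 4·9 + 13)/6 = 54/6 = 9
te_B = (5 + 4·10 + 15)/6 = 60/6 = 10
te_C = (4 + 4·6 + 8)/6 = 36/6 = 6
te_D = (6 + 4·12 + 18)/6 = 72/6 = 12
te_E = (8 + 4·11 + 20)/6 = 72/6 = 12
te_F = (5 + 4·7 + 9)/6 = 42/6 = 7
te_G = (8 + 4·11 + 14)/6 = 66/6 = 11
te_H = (1 + 4·4 + 7)/6 = 24/6 = 4

Forward pass:
ES_A = 0; EF_A = 9
ES_B = 9; EF_B = 9+10 = 19
ES_C = 9; EF_C = 9+6 = 15
ES_D = 9; EF_D = 9+12 = 21
ES_E = 19; EF_E = 19+12 = 31
ES_F = max(EF_C=15, EF_D=21) = 21; EF_F = 21+7 = 28
ES_G = 15; EF_G = 15+11 = 26
ES_H = max(EF_D=21, EF_E=31, EF_F=28, EF_G=26) = 31; EF_H = 31+4 = 35
Expected project duration μ = 35 hours. Critical path: A → B → E → H.

Backward pass:
LF_H = 35; LS_H = 35−4 = 31
LF_G = LS_H = 31; LS_G = 31−11 = 20
LF_F = LS_H = 31; LS_F = 31−7 = 24
LF_E = LS_H = 31; LS_E = 31−12 = 19
LF_D = min(LS_F=24, LS_H=31) = 24; LS_D = 24−12 = 12
LF_C = min(LS_F=24, LS_G=20) = 20; LS_C = 20−6 = 14
LF_B = LS_E = 19; LS_B = 19−10 = 9
LF_A = min(LS_B=9, LS_C=14, LS_D=12) = 9; LS_A = 9−9 = 0
Slack_G = LS_G − ES_G = 20 − 15 = 5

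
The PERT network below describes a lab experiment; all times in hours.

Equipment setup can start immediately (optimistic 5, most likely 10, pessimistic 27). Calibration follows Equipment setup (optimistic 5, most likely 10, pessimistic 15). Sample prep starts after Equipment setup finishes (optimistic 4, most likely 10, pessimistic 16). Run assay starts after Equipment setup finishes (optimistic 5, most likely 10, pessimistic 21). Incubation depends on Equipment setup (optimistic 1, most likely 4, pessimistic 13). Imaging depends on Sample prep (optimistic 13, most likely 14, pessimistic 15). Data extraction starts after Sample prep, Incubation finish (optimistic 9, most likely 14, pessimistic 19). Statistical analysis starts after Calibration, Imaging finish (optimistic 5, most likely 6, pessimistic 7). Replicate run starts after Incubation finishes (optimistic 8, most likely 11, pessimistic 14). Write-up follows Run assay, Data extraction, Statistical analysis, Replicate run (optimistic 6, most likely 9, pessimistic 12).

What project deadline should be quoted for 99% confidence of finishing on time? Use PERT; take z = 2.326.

61.0 hours

te_Equipment setup = (5 + 4·10 + 27)/6 = 72/6 = 12; σ²_Equipment setup = ((27−5)/6)² = 13.444
te_Calibration = (5 + 4·10 + 15)/6 = 60/6 = 10; σ²_Calibration = ((15−5)/6)² = 2.778
te_Sample prep = (4 + 4·10 + 16)/6 = 60/6 = 10; σ²_Sample prep = ((16−4)/6)² = 4.000
te_Run assay = (5 + 4·10 + 21)/6 = 66/6 = 11; σ²_Run assay = ((21−5)/6)² = 7.111
te_Incubation = (1 + 4·4 + 13)/6 = 30/6 = 5; σ²_Incubation = ((13−1)/6)² = 4.000
te_Imaging = (13 + 4·14 + 15)/6 = 84/6 = 14; σ²_Imaging = ((15−13)/6)² = 0.111
te_Data extraction = (9 + 4·14 + 19)/6 = 84/6 = 14; σ²_Data extraction = ((19−9)/6)² = 2.778
te_Statistical analysis = (5 + 4·6 + 7)/6 = 36/6 = 6; σ²_Statistical analysis = ((7−5)/6)² = 0.111
te_Replicate run = (8 + 4·11 + 14)/6 = 66/6 = 11; σ²_Replicate run = ((14−8)/6)² = 1.000
te_Write-up = (6 + 4·9 + 12)/6 = 54/6 = 9; σ²_Write-up = ((12−6)/6)² = 1.000

Forward pass:
ES_Equipment setup = 0; EF_Equipment setup = 12
ES_Calibration = 12; EF_Calibration = 12+10 = 22
ES_Sample prep = 12; EF_Sample prep = 12+10 = 22
ES_Run assay = 12; EF_Run assay = 12+11 = 23
ES_Incubation = 12; EF_Incubation = 12+5 = 17
ES_Imaging = 22; EF_Imaging = 22+14 = 36
ES_Data extraction = max(EF_Sample prep=22, EF_Incubation=17) = 22; EF_Data extraction = 22+14 = 36
ES_Statistical analysis = max(EF_Calibration=22, EF_Imaging=36) = 36; EF_Statistical analysis = 36+6 = 42
ES_Replicate run = 17; EF_Replicate run = 17+11 = 28
ES_Write-up = max(EF_Run assay=23, EF_Data extraction=36, EF_Statistical analysis=42, EF_Replicate run=28) = 42; EF_Write-up = 42+9 = 51
Expected project duration μ = 51 hours. Critical path: Equipment setup → Sample prep → Imaging → Statistical analysis → Write-up.

Variance along critical path = 13.444 + 4.000 + 0.111 + 0.111 + 1.000 = 18.667; σ = 4.320 hours.
D = μ + z·σ = 51 + 2.326·4.320 = 61.0 hours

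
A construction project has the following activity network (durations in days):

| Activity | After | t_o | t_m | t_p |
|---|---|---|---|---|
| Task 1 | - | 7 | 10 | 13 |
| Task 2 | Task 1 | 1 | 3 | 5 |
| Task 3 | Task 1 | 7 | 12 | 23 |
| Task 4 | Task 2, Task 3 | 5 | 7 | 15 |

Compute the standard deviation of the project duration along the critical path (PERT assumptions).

te_Task 1 = (7 + 4·10 + 13)/6 = 60/6 = 10; σ²_Task 1 = ((13−7)/6)² = 1.000
te_Task 2 = (1 + 4·3 + 5)/6 = 18/6 = 3; σ²_Task 2 = ((5−1)/6)² = 0.444
te_Task 3 = (7 + 4·12 + 23)/6 = 78/6 = 13; σ²_Task 3 = ((23−7)/6)² = 7.111
te_Task 4 = (5 + 4·7 + 15)/6 = 48/6 = 8; σ²_Task 4 = ((15−5)/6)² = 2.778

Forward pass:
ES_Task 1 = 0; EF_Task 1 = 10
ES_Task 2 = 10; EF_Task 2 = 10+3 = 13
ES_Task 3 = 10; EF_Task 3 = 10+13 = 23
ES_Task 4 = max(EF_Task 2=13, EF_Task 3=23) = 23; EF_Task 4 = 23+8 = 31
Expected project duration μ = 31 days. Critical path: Task 1 → Task 3 → Task 4.

Variance along critical path = 1.000 + 7.111 + 2.778 = 10.889
σ = √10.889 = 3.300 days

3.30 days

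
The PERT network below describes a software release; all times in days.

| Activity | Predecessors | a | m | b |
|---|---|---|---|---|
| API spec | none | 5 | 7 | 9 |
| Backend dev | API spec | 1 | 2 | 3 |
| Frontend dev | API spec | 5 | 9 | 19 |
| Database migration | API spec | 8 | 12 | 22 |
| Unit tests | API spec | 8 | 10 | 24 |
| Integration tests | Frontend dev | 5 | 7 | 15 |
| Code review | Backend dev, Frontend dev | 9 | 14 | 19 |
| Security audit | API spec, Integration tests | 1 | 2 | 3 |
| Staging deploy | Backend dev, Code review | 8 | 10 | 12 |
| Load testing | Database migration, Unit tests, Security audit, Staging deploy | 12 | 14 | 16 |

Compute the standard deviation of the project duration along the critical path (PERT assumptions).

3.09 days

te_API spec = (5 + 4·7 + 9)/6 = 42/6 = 7; σ²_API spec = ((9−5)/6)² = 0.444
te_Backend dev = (1 + 4·2 + 3)/6 = 12/6 = 2; σ²_Backend dev = ((3−1)/6)² = 0.111
te_Frontend dev = (5 + 4·9 + 19)/6 = 60/6 = 10; σ²_Frontend dev = ((19−5)/6)² = 5.444
te_Database migration = (8 + 4·12 + 22)/6 = 78/6 = 13; σ²_Database migration = ((22−8)/6)² = 5.444
te_Unit tests = (8 + 4·10 + 24)/6 = 72/6 = 12; σ²_Unit tests = ((24−8)/6)² = 7.111
te_Integration tests = (5 + 4·7 + 15)/6 = 48/6 = 8; σ²_Integration tests = ((15−5)/6)² = 2.778
te_Code review = (9 + 4·14 + 19)/6 = 84/6 = 14; σ²_Code review = ((19−9)/6)² = 2.778
te_Security audit = (1 + 4·2 + 3)/6 = 12/6 = 2; σ²_Security audit = ((3−1)/6)² = 0.111
te_Staging deploy = (8 + 4·10 + 12)/6 = 60/6 = 10; σ²_Staging deploy = ((12−8)/6)² = 0.444
te_Load testing = (12 + 4·14 + 16)/6 = 84/6 = 14; σ²_Load testing = ((16−12)/6)² = 0.444

Forward pass:
ES_API spec = 0; EF_API spec = 7
ES_Backend dev = 7; EF_Backend dev = 7+2 = 9
ES_Frontend dev = 7; EF_Frontend dev = 7+10 = 17
ES_Database migration = 7; EF_Database migration = 7+13 = 20
ES_Unit tests = 7; EF_Unit tests = 7+12 = 19
ES_Integration tests = 17; EF_Integration tests = 17+8 = 25
ES_Code review = max(EF_Backend dev=9, EF_Frontend dev=17) = 17; EF_Code review = 17+14 = 31
ES_Security audit = max(EF_API spec=7, EF_Integration tests=25) = 25; EF_Security audit = 25+2 = 27
ES_Staging deploy = max(EF_Backend dev=9, EF_Code review=31) = 31; EF_Staging deploy = 31+10 = 41
ES_Load testing = max(EF_Database migration=20, EF_Unit tests=19, EF_Security audit=27, EF_Staging deploy=41) = 41; EF_Load testing = 41+14 = 55
Expected project duration μ = 55 days. Critical path: API spec → Frontend dev → Code review → Staging deploy → Load testing.

Variance along critical path = 0.444 + 5.444 + 2.778 + 0.444 + 0.444 = 9.556
σ = √9.556 = 3.091 days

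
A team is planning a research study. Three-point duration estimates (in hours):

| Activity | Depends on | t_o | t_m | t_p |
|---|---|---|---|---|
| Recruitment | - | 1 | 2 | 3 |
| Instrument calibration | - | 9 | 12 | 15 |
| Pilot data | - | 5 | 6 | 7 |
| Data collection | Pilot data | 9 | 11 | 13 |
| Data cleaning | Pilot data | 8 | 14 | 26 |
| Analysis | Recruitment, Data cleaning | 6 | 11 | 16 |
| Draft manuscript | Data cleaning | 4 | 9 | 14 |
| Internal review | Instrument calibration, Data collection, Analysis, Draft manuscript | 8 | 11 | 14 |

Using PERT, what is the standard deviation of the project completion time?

te_Recruitment = (1 + 4·2 + 3)/6 = 12/6 = 2; σ²_Recruitment = ((3−1)/6)² = 0.111
te_Instrument calibration = (9 + 4·12 + 15)/6 = 72/6 = 12; σ²_Instrument calibration = ((15−9)/6)² = 1.000
te_Pilot data = (5 + 4·6 + 7)/6 = 36/6 = 6; σ²_Pilot data = ((7−5)/6)² = 0.111
te_Data collection = (9 + 4·11 + 13)/6 = 66/6 = 11; σ²_Data collection = ((13−9)/6)² = 0.444
te_Data cleaning = (8 + 4·14 + 26)/6 = 90/6 = 15; σ²_Data cleaning = ((26−8)/6)² = 9.000
te_Analysis = (6 + 4·11 + 16)/6 = 66/6 = 11; σ²_Analysis = ((16−6)/6)² = 2.778
te_Draft manuscript = (4 + 4·9 + 14)/6 = 54/6 = 9; σ²_Draft manuscript = ((14−4)/6)² = 2.778
te_Internal review = (8 + 4·11 + 14)/6 = 66/6 = 11; σ²_Internal review = ((14−8)/6)² = 1.000

Forward pass:
ES_Recruitment = 0; EF_Recruitment = 2
ES_Instrument calibration = 0; EF_Instrument calibration = 12
ES_Pilot data = 0; EF_Pilot data = 6
ES_Data collection = 6; EF_Data collection = 6+11 = 17
ES_Data cleaning = 6; EF_Data cleaning = 6+15 = 21
ES_Analysis = max(EF_Recruitment=2, EF_Data cleaning=21) = 21; EF_Analysis = 21+11 = 32
ES_Draft manuscript = 21; EF_Draft manuscript = 21+9 = 30
ES_Internal review = max(EF_Instrument calibration=12, EF_Data collection=17, EF_Analysis=32, EF_Draft manuscript=30) = 32; EF_Internal review = 32+11 = 43
Expected project duration μ = 43 hours. Critical path: Pilot data → Data cleaning → Analysis → Internal review.

Variance along critical path = 0.111 + 9.000 + 2.778 + 1.000 = 12.889
σ = √12.889 = 3.590 hours

3.59 hours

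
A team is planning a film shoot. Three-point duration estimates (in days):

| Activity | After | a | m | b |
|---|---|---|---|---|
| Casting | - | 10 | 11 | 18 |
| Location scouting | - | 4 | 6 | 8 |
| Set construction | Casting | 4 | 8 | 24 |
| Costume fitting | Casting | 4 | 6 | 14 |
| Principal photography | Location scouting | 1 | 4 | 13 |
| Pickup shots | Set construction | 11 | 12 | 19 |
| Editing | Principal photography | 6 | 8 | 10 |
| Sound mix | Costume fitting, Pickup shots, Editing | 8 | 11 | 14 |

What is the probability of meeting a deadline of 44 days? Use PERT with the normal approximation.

te_Casting = (10 + 4·11 + 18)/6 = 72/6 = 12; σ²_Casting = ((18−10)/6)² = 1.778
te_Location scouting = (4 + 4·6 + 8)/6 = 36/6 = 6; σ²_Location scouting = ((8−4)/6)² = 0.444
te_Set construction = (4 + 4·8 + 24)/6 = 60/6 = 10; σ²_Set construction = ((24−4)/6)² = 11.111
te_Costume fitting = (4 + 4·6 + 14)/6 = 42/6 = 7; σ²_Costume fitting = ((14−4)/6)² = 2.778
te_Principal photography = (1 + 4·4 + 13)/6 = 30/6 = 5; σ²_Principal photography = ((13−1)/6)² = 4.000
te_Pickup shots = (11 + 4·12 + 19)/6 = 78/6 = 13; σ²_Pickup shots = ((19−11)/6)² = 1.778
te_Editing = (6 + 4·8 + 10)/6 = 48/6 = 8; σ²_Editing = ((10−6)/6)² = 0.444
te_Sound mix = (8 + 4·11 + 14)/6 = 66/6 = 11; σ²_Sound mix = ((14−8)/6)² = 1.000

Forward pass:
ES_Casting = 0; EF_Casting = 12
ES_Location scouting = 0; EF_Location scouting = 6
ES_Set construction = 12; EF_Set construction = 12+10 = 22
ES_Costume fitting = 12; EF_Costume fitting = 12+7 = 19
ES_Principal photography = 6; EF_Principal photography = 6+5 = 11
ES_Pickup shots = 22; EF_Pickup shots = 22+13 = 35
ES_Editing = 11; EF_Editing = 11+8 = 19
ES_Sound mix = max(EF_Costume fitting=19, EF_Pickup shots=35, EF_Editing=19) = 35; EF_Sound mix = 35+11 = 46
Expected project duration μ = 46 days. Critical path: Casting → Set construction → Pickup shots → Sound mix.

Variance along critical path = 1.778 + 11.111 + 1.778 + 1.000 = 15.667; σ = √15.667 = 3.958 days.
Z = (44 − 46) / 3.958 = -0.505
P(T ≤ 44) = Φ(-0.505) ≈ 0.307

0.307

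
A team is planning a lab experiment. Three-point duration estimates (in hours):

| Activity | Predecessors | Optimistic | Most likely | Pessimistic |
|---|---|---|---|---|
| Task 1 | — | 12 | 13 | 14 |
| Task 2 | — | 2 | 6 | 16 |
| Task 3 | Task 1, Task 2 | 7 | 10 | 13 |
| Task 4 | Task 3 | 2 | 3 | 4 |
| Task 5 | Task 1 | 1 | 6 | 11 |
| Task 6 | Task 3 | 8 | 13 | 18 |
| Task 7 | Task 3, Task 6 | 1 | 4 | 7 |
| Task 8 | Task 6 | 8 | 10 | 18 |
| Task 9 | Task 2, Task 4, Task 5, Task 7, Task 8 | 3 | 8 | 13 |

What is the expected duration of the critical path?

55 hours

te_Task 1 = (12 + 4·13 + 14)/6 = 78/6 = 13
te_Task 2 = (2 + 4·6 + 16)/6 = 42/6 = 7
te_Task 3 = (7 + 4·10 + 13)/6 = 60/6 = 10
te_Task 4 = (2 + 4·3 + 4)/6 = 18/6 = 3
te_Task 5 = (1 + 4·6 + 11)/6 = 36/6 = 6
te_Task 6 = (8 + 4·13 + 18)/6 = 78/6 = 13
te_Task 7 = (1 + 4·4 + 7)/6 = 24/6 = 4
te_Task 8 = (8 + 4·10 + 18)/6 = 66/6 = 11
te_Task 9 = (3 + 4·8 + 13)/6 = 48/6 = 8

Forward pass:
ES_Task 1 = 0; EF_Task 1 = 13
ES_Task 2 = 0; EF_Task 2 = 7
ES_Task 3 = max(EF_Task 1=13, EF_Task 2=7) = 13; EF_Task 3 = 13+10 = 23
ES_Task 4 = 23; EF_Task 4 = 23+3 = 26
ES_Task 5 = 13; EF_Task 5 = 13+6 = 19
ES_Task 6 = 23; EF_Task 6 = 23+13 = 36
ES_Task 7 = max(EF_Task 3=23, EF_Task 6=36) = 36; EF_Task 7 = 36+4 = 40
ES_Task 8 = 36; EF_Task 8 = 36+11 = 47
ES_Task 9 = max(EF_Task 2=7, EF_Task 4=26, EF_Task 5=19, EF_Task 7=40, EF_Task 8=47) = 47; EF_Task 9 = 47+8 = 55
Expected project duration μ = 55 hours. Critical path: Task 1 → Task 3 → Task 6 → Task 8 → Task 9.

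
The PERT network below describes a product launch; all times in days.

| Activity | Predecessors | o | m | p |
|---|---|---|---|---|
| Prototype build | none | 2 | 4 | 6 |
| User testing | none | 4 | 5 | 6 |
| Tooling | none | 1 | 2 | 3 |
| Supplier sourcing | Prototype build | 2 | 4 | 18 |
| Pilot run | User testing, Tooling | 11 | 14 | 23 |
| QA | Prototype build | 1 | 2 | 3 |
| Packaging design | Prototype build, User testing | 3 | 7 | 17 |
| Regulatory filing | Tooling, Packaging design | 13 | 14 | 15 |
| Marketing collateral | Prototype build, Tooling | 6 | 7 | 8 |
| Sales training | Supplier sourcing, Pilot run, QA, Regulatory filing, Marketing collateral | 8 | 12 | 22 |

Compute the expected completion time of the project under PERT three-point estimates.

te_Prototype build = (2 + 4·4 + 6)/6 = 24/6 = 4
te_User testing = (4 + 4·5 + 6)/6 = 30/6 = 5
te_Tooling = (1 + 4·2 + 3)/6 = 12/6 = 2
te_Supplier sourcing = (2 + 4·4 + 18)/6 = 36/6 = 6
te_Pilot run = (11 + 4·14 + 23)/6 = 90/6 = 15
te_QA = (1 + 4·2 + 3)/6 = 12/6 = 2
te_Packaging design = (3 + 4·7 + 17)/6 = 48/6 = 8
te_Regulatory filing = (13 + 4·14 + 15)/6 = 84/6 = 14
te_Marketing collateral = (6 + 4·7 + 8)/6 = 42/6 = 7
te_Sales training = (8 + 4·12 + 22)/6 = 78/6 = 13

Forward pass:
ES_Prototype build = 0; EF_Prototype build = 4
ES_User testing = 0; EF_User testing = 5
ES_Tooling = 0; EF_Tooling = 2
ES_Supplier sourcing = 4; EF_Supplier sourcing = 4+6 = 10
ES_Pilot run = max(EF_User testing=5, EF_Tooling=2) = 5; EF_Pilot run = 5+15 = 20
ES_QA = 4; EF_QA = 4+2 = 6
ES_Packaging design = max(EF_Prototype build=4, EF_User testing=5) = 5; EF_Packaging design = 5+8 = 13
ES_Regulatory filing = max(EF_Tooling=2, EF_Packaging design=13) = 13; EF_Regulatory filing = 13+14 = 27
ES_Marketing collateral = max(EF_Prototype build=4, EF_Tooling=2) = 4; EF_Marketing collateral = 4+7 = 11
ES_Sales training = max(EF_Supplier sourcing=10, EF_Pilot run=20, EF_QA=6, EF_Regulatory filing=27, EF_Marketing collateral=11) = 27; EF_Sales training = 27+13 = 40
Expected project duration μ = 40 days. Critical path: User testing → Packaging design → Regulatory filing → Sales training.

40 days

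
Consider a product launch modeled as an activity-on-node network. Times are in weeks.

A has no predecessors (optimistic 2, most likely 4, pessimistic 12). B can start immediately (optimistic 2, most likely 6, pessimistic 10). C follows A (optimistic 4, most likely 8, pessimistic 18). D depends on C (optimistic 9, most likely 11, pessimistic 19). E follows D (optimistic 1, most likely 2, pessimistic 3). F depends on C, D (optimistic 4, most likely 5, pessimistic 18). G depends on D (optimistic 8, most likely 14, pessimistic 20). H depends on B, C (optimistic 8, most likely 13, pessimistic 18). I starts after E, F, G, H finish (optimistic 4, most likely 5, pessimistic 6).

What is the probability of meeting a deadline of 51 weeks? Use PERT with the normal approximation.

0.939

te_A = (2 + 4·4 + 12)/6 = 30/6 = 5; σ²_A = ((12−2)/6)² = 2.778
te_B = (2 + 4·6 + 10)/6 = 36/6 = 6; σ²_B = ((10−2)/6)² = 1.778
te_C = (4 + 4·8 + 18)/6 = 54/6 = 9; σ²_C = ((18−4)/6)² = 5.444
te_D = (9 + 4·11 + 19)/6 = 72/6 = 12; σ²_D = ((19−9)/6)² = 2.778
te_E = (1 + 4·2 + 3)/6 = 12/6 = 2; σ²_E = ((3−1)/6)² = 0.111
te_F = (4 + 4·5 + 18)/6 = 42/6 = 7; σ²_F = ((18−4)/6)² = 5.444
te_G = (8 + 4·14 + 20)/6 = 84/6 = 14; σ²_G = ((20−8)/6)² = 4.000
te_H = (8 + 4·13 + 18)/6 = 78/6 = 13; σ²_H = ((18−8)/6)² = 2.778
te_I = (4 + 4·5 + 6)/6 = 30/6 = 5; σ²_I = ((6−4)/6)² = 0.111

Forward pass:
ES_A = 0; EF_A = 5
ES_B = 0; EF_B = 6
ES_C = 5; EF_C = 5+9 = 14
ES_D = 14; EF_D = 14+12 = 26
ES_E = 26; EF_E = 26+2 = 28
ES_F = max(EF_C=14, EF_D=26) = 26; EF_F = 26+7 = 33
ES_G = 26; EF_G = 26+14 = 40
ES_H = max(EF_B=6, EF_C=14) = 14; EF_H = 14+13 = 27
ES_I = max(EF_E=28, EF_F=33, EF_G=40, EF_H=27) = 40; EF_I = 40+5 = 45
Expected project duration μ = 45 weeks. Critical path: A → C → D → G → I.

Variance along critical path = 2.778 + 5.444 + 2.778 + 4.000 + 0.111 = 15.111; σ = √15.111 = 3.887 weeks.
Z = (51 − 45) / 3.887 = 1.543
P(T ≤ 51) = Φ(1.543) ≈ 0.939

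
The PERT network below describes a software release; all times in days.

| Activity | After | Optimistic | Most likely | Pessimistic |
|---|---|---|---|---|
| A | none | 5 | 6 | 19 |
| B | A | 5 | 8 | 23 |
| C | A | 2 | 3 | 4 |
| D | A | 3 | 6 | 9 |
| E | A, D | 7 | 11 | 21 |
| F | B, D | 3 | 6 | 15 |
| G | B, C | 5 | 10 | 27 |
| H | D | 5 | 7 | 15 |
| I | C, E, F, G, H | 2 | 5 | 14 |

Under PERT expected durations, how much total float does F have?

5 days

te_A = (5 + 4·6 + 19)/6 = 48/6 = 8
te_B = (5 + 4·8 + 23)/6 = 60/6 = 10
te_C = (2 + 4·3 + 4)/6 = 18/6 = 3
te_D = (3 + 4·6 + 9)/6 = 36/6 = 6
te_E = (7 + 4·11 + 21)/6 = 72/6 = 12
te_F = (3 + 4·6 + 15)/6 = 42/6 = 7
te_G = (5 + 4·10 + 27)/6 = 72/6 = 12
te_H = (5 + 4·7 + 15)/6 = 48/6 = 8
te_I = (2 + 4·5 + 14)/6 = 36/6 = 6

Forward pass:
ES_A = 0; EF_A = 8
ES_B = 8; EF_B = 8+10 = 18
ES_C = 8; EF_C = 8+3 = 11
ES_D = 8; EF_D = 8+6 = 14
ES_E = max(EF_A=8, EF_D=14) = 14; EF_E = 14+12 = 26
ES_F = max(EF_B=18, EF_D=14) = 18; EF_F = 18+7 = 25
ES_G = max(EF_B=18, EF_C=11) = 18; EF_G = 18+12 = 30
ES_H = 14; EF_H = 14+8 = 22
ES_I = max(EF_C=11, EF_E=26, EF_F=25, EF_G=30, EF_H=22) = 30; EF_I = 30+6 = 36
Expected project duration μ = 36 days. Critical path: A → B → G → I.

Backward pass:
LF_I = 36; LS_I = 36−6 = 30
LF_H = LS_I = 30; LS_H = 30−8 = 22
LF_G = LS_I = 30; LS_G = 30−12 = 18
LF_F = LS_I = 30; LS_F = 30−7 = 23
LF_E = LS_I = 30; LS_E = 30−12 = 18
LF_D = min(LS_E=18, LS_F=23, LS_H=22) = 18; LS_D = 18−6 = 12
LF_C = min(LS_G=18, LS_I=30) = 18; LS_C = 18−3 = 15
LF_B = min(LS_F=23, LS_G=18) = 18; LS_B = 18−10 = 8
LF_A = min(LS_B=8, LS_C=15, LS_D=12, LS_E=18) = 8; LS_A = 8−8 = 0
Slack_F = LS_F − ES_F = 23 − 18 = 5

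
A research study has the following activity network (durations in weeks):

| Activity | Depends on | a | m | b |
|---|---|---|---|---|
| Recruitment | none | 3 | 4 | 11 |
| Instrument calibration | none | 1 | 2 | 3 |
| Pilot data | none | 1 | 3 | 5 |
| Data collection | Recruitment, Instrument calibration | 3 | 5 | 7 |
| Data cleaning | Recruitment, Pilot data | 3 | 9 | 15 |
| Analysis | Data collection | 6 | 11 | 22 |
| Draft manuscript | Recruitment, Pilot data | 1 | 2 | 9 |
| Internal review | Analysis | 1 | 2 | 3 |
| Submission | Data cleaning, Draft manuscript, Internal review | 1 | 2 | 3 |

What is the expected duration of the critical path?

te_Recruitment = (3 + 4·4 + 11)/6 = 30/6 = 5
te_Instrument calibration = (1 + 4·2 + 3)/6 = 12/6 = 2
te_Pilot data = (1 + 4·3 + 5)/6 = 18/6 = 3
te_Data collection = (3 + 4·5 + 7)/6 = 30/6 = 5
te_Data cleaning = (3 + 4·9 + 15)/6 = 54/6 = 9
te_Analysis = (6 + 4·11 + 22)/6 = 72/6 = 12
te_Draft manuscript = (1 + 4·2 + 9)/6 = 18/6 = 3
te_Internal review = (1 + 4·2 + 3)/6 = 12/6 = 2
te_Submission = (1 + 4·2 + 3)/6 = 12/6 = 2

Forward pass:
ES_Recruitment = 0; EF_Recruitment = 5
ES_Instrument calibration = 0; EF_Instrument calibration = 2
ES_Pilot data = 0; EF_Pilot data = 3
ES_Data collection = max(EF_Recruitment=5, EF_Instrument calibration=2) = 5; EF_Data collection = 5+5 = 10
ES_Data cleaning = max(EF_Recruitment=5, EF_Pilot data=3) = 5; EF_Data cleaning = 5+9 = 14
ES_Analysis = 10; EF_Analysis = 10+12 = 22
ES_Draft manuscript = max(EF_Recruitment=5, EF_Pilot data=3) = 5; EF_Draft manuscript = 5+3 = 8
ES_Internal review = 22; EF_Internal review = 22+2 = 24
ES_Submission = max(EF_Data cleaning=14, EF_Draft manuscript=8, EF_Internal review=24) = 24; EF_Submission = 24+2 = 26
Expected project duration μ = 26 weeks. Critical path: Recruitment → Data collection → Analysis → Internal review → Submission.

26 weeks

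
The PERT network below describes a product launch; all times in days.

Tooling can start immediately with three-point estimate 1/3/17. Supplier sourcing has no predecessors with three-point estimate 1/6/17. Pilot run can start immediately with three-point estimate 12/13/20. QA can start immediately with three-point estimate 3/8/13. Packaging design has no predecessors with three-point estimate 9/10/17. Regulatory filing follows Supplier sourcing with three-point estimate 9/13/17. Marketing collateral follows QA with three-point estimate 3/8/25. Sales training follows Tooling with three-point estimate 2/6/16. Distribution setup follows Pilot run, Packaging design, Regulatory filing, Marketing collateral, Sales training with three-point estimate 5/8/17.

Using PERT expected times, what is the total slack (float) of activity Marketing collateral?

2 days

te_Tooling = (1 + 4·3 + 17)/6 = 30/6 = 5
te_Supplier sourcing = (1 + 4·6 + 17)/6 = 42/6 = 7
te_Pilot run = (12 + 4·13 + 20)/6 = 84/6 = 14
te_QA = (3 + 4·8 + 13)/6 = 48/6 = 8
te_Packaging design = (9 + 4·10 + 17)/6 = 66/6 = 11
te_Regulatory filing = (9 + 4·13 + 17)/6 = 78/6 = 13
te_Marketing collateral = (3 + 4·8 + 25)/6 = 60/6 = 10
te_Sales training = (2 + 4·6 + 16)/6 = 42/6 = 7
te_Distribution setup = (5 + 4·8 + 17)/6 = 54/6 = 9

Forward pass:
ES_Tooling = 0; EF_Tooling = 5
ES_Supplier sourcing = 0; EF_Supplier sourcing = 7
ES_Pilot run = 0; EF_Pilot run = 14
ES_QA = 0; EF_QA = 8
ES_Packaging design = 0; EF_Packaging design = 11
ES_Regulatory filing = 7; EF_Regulatory filing = 7+13 = 20
ES_Marketing collateral = 8; EF_Marketing collateral = 8+10 = 18
ES_Sales training = 5; EF_Sales training = 5+7 = 12
ES_Distribution setup = max(EF_Pilot run=14, EF_Packaging design=11, EF_Regulatory filing=20, EF_Marketing collateral=18, EF_Sales training=12) = 20; EF_Distribution setup = 20+9 = 29
Expected project duration μ = 29 days. Critical path: Supplier sourcing → Regulatory filing → Distribution setup.

Backward pass:
LF_Distribution setup = 29; LS_Distribution setup = 29−9 = 20
LF_Sales training = LS_Distribution setup = 20; LS_Sales training = 20−7 = 13
LF_Marketing collateral = LS_Distribution setup = 20; LS_Marketing collateral = 20−10 = 10
LF_Regulatory filing = LS_Distribution setup = 20; LS_Regulatory filing = 20−13 = 7
LF_Packaging design = LS_Distribution setup = 20; LS_Packaging design = 20−11 = 9
LF_QA = LS_Marketing collateral = 10; LS_QA = 10−8 = 2
LF_Pilot run = LS_Distribution setup = 20; LS_Pilot run = 20−14 = 6
LF_Supplier sourcing = LS_Regulatory filing = 7; LS_Supplier sourcing = 7−7 = 0
LF_Tooling = LS_Sales training = 13; LS_Tooling = 13−5 = 8
Slack_Marketing collateral = LS_Marketing collateral − ES_Marketing collateral = 10 − 8 = 2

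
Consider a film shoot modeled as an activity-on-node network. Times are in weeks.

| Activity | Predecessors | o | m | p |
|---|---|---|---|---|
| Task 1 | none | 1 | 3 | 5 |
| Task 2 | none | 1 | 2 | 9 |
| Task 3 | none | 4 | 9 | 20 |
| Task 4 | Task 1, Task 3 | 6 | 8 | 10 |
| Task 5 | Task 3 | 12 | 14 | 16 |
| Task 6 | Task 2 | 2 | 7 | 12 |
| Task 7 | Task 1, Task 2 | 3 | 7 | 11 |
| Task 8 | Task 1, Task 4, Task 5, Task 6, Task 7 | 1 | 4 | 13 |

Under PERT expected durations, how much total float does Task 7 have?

14 weeks

te_Task 1 = (1 + 4·3 + 5)/6 = 18/6 = 3
te_Task 2 = (1 + 4·2 + 9)/6 = 18/6 = 3
te_Task 3 = (4 + 4·9 + 20)/6 = 60/6 = 10
te_Task 4 = (6 + 4·8 + 10)/6 = 48/6 = 8
te_Task 5 = (12 + 4·14 + 16)/6 = 84/6 = 14
te_Task 6 = (2 + 4·7 + 12)/6 = 42/6 = 7
te_Task 7 = (3 + 4·7 + 11)/6 = 42/6 = 7
te_Task 8 = (1 + 4·4 + 13)/6 = 30/6 = 5

Forward pass:
ES_Task 1 = 0; EF_Task 1 = 3
ES_Task 2 = 0; EF_Task 2 = 3
ES_Task 3 = 0; EF_Task 3 = 10
ES_Task 4 = max(EF_Task 1=3, EF_Task 3=10) = 10; EF_Task 4 = 10+8 = 18
ES_Task 5 = 10; EF_Task 5 = 10+14 = 24
ES_Task 6 = 3; EF_Task 6 = 3+7 = 10
ES_Task 7 = max(EF_Task 1=3, EF_Task 2=3) = 3; EF_Task 7 = 3+7 = 10
ES_Task 8 = max(EF_Task 1=3, EF_Task 4=18, EF_Task 5=24, EF_Task 6=10, EF_Task 7=10) = 24; EF_Task 8 = 24+5 = 29
Expected project duration μ = 29 weeks. Critical path: Task 3 → Task 5 → Task 8.

Backward pass:
LF_Task 8 = 29; LS_Task 8 = 29−5 = 24
LF_Task 7 = LS_Task 8 = 24; LS_Task 7 = 24−7 = 17
LF_Task 6 = LS_Task 8 = 24; LS_Task 6 = 24−7 = 17
LF_Task 5 = LS_Task 8 = 24; LS_Task 5 = 24−14 = 10
LF_Task 4 = LS_Task 8 = 24; LS_Task 4 = 24−8 = 16
LF_Task 3 = min(LS_Task 4=16, LS_Task 5=10) = 10; LS_Task 3 = 10−10 = 0
LF_Task 2 = min(LS_Task 6=17, LS_Task 7=17) = 17; LS_Task 2 = 17−3 = 14
LF_Task 1 = min(LS_Task 4=16, LS_Task 7=17, LS_Task 8=24) = 16; LS_Task 1 = 16−3 = 13
Slack_Task 7 = LS_Task 7 − ES_Task 7 = 17 − 3 = 14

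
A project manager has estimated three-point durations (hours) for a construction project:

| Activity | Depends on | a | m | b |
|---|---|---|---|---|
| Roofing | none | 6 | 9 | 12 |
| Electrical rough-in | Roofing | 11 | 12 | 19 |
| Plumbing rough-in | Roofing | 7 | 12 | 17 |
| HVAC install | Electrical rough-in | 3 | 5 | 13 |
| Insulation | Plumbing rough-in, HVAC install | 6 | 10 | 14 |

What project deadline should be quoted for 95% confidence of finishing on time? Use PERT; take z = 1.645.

42.5 hours

te_Roofing = (6 + 4·9 + 12)/6 = 54/6 = 9; σ²_Roofing = ((12−6)/6)² = 1.000
te_Electrical rough-in = (11 + 4·12 + 19)/6 = 78/6 = 13; σ²_Electrical rough-in = ((19−11)/6)² = 1.778
te_Plumbing rough-in = (7 + 4·12 + 17)/6 = 72/6 = 12; σ²_Plumbing rough-in = ((17−7)/6)² = 2.778
te_HVAC install = (3 + 4·5 + 13)/6 = 36/6 = 6; σ²_HVAC install = ((13−3)/6)² = 2.778
te_Insulation = (6 + 4·10 + 14)/6 = 60/6 = 10; σ²_Insulation = ((14−6)/6)² = 1.778

Forward pass:
ES_Roofing = 0; EF_Roofing = 9
ES_Electrical rough-in = 9; EF_Electrical rough-in = 9+13 = 22
ES_Plumbing rough-in = 9; EF_Plumbing rough-in = 9+12 = 21
ES_HVAC install = 22; EF_HVAC install = 22+6 = 28
ES_Insulation = max(EF_Plumbing rough-in=21, EF_HVAC install=28) = 28; EF_Insulation = 28+10 = 38
Expected project duration μ = 38 hours. Critical path: Roofing → Electrical rough-in → HVAC install → Insulation.

Variance along critical path = 1.000 + 1.778 + 2.778 + 1.778 = 7.333; σ = 2.708 hours.
D = μ + z·σ = 38 + 1.645·2.708 = 42.5 hours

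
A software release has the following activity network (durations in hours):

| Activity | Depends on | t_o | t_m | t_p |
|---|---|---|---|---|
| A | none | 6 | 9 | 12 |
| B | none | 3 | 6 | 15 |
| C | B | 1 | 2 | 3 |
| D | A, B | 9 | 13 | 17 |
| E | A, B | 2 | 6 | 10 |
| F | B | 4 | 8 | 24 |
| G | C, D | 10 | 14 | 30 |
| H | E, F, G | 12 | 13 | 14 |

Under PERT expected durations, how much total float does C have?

te_A = (6 + 4·9 + 12)/6 = 54/6 = 9
te_B = (3 + 4·6 + 15)/6 = 42/6 = 7
te_C = (1 + 4·2 + 3)/6 = 12/6 = 2
te_D = (9 + 4·13 + 17)/6 = 78/6 = 13
te_E = (2 + 4·6 + 10)/6 = 36/6 = 6
te_F = (4 + 4·8 + 24)/6 = 60/6 = 10
te_G = (10 + 4·14 + 30)/6 = 96/6 = 16
te_H = (12 + 4·13 + 14)/6 = 78/6 = 13

Forward pass:
ES_A = 0; EF_A = 9
ES_B = 0; EF_B = 7
ES_C = 7; EF_C = 7+2 = 9
ES_D = max(EF_A=9, EF_B=7) = 9; EF_D = 9+13 = 22
ES_E = max(EF_A=9, EF_B=7) = 9; EF_E = 9+6 = 15
ES_F = 7; EF_F = 7+10 = 17
ES_G = max(EF_C=9, EF_D=22) = 22; EF_G = 22+16 = 38
ES_H = max(EF_E=15, EF_F=17, EF_G=38) = 38; EF_H = 38+13 = 51
Expected project duration μ = 51 hours. Critical path: A → D → G → H.

Backward pass:
LF_H = 51; LS_H = 51−13 = 38
LF_G = LS_H = 38; LS_G = 38−16 = 22
LF_F = LS_H = 38; LS_F = 38−10 = 28
LF_E = LS_H = 38; LS_E = 38−6 = 32
LF_D = LS_G = 22; LS_D = 22−13 = 9
LF_C = LS_G = 22; LS_C = 22−2 = 20
LF_B = min(LS_C=20, LS_D=9, LS_E=32, LS_F=28) = 9; LS_B = 9−7 = 2
LF_A = min(LS_D=9, LS_E=32) = 9; LS_A = 9−9 = 0
Slack_C = LS_C − ES_C = 20 − 7 = 13

13 hours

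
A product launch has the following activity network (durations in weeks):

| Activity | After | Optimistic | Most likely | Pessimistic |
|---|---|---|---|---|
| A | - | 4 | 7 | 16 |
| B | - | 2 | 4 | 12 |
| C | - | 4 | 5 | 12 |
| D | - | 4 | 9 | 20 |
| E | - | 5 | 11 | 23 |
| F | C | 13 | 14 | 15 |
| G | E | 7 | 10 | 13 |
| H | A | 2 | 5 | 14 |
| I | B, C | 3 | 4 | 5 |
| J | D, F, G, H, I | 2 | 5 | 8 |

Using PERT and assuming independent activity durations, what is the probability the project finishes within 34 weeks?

te_A = (4 + 4·7 + 16)/6 = 48/6 = 8; σ²_A = ((16−4)/6)² = 4.000
te_B = (2 + 4·4 + 12)/6 = 30/6 = 5; σ²_B = ((12−2)/6)² = 2.778
te_C = (4 + 4·5 + 12)/6 = 36/6 = 6; σ²_C = ((12−4)/6)² = 1.778
te_D = (4 + 4·9 + 20)/6 = 60/6 = 10; σ²_D = ((20−4)/6)² = 7.111
te_E = (5 + 4·11 + 23)/6 = 72/6 = 12; σ²_E = ((23−5)/6)² = 9.000
te_F = (13 + 4·14 + 15)/6 = 84/6 = 14; σ²_F = ((15−13)/6)² = 0.111
te_G = (7 + 4·10 + 13)/6 = 60/6 = 10; σ²_G = ((13−7)/6)² = 1.000
te_H = (2 + 4·5 + 14)/6 = 36/6 = 6; σ²_H = ((14−2)/6)² = 4.000
te_I = (3 + 4·4 + 5)/6 = 24/6 = 4; σ²_I = ((5−3)/6)² = 0.111
te_J = (2 + 4·5 + 8)/6 = 30/6 = 5; σ²_J = ((8−2)/6)² = 1.000

Forward pass:
ES_A = 0; EF_A = 8
ES_B = 0; EF_B = 5
ES_C = 0; EF_C = 6
ES_D = 0; EF_D = 10
ES_E = 0; EF_E = 12
ES_F = 6; EF_F = 6+14 = 20
ES_G = 12; EF_G = 12+10 = 22
ES_H = 8; EF_H = 8+6 = 14
ES_I = max(EF_B=5, EF_C=6) = 6; EF_I = 6+4 = 10
ES_J = max(EF_D=10, EF_F=20, EF_G=22, EF_H=14, EF_I=10) = 22; EF_J = 22+5 = 27
Expected project duration μ = 27 weeks. Critical path: E → G → J.

Variance along critical path = 9.000 + 1.000 + 1.000 = 11.000; σ = √11.000 = 3.317 weeks.
Z = (34 − 27) / 3.317 = 2.111
P(T ≤ 34) = Φ(2.111) ≈ 0.983

0.983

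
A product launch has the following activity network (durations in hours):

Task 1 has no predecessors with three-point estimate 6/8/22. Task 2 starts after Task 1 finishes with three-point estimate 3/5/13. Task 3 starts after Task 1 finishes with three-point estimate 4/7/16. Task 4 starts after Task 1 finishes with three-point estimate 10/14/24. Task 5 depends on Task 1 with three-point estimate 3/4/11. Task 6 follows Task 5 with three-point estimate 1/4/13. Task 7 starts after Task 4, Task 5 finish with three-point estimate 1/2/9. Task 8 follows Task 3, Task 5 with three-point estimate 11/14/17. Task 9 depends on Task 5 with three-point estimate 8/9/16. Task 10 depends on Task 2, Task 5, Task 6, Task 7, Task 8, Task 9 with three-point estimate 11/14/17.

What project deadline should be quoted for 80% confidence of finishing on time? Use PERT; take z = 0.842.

49.0 hours

te_Task 1 = (6 + 4·8 + 22)/6 = 60/6 = 10; σ²_Task 1 = ((22−6)/6)² = 7.111
te_Task 2 = (3 + 4·5 + 13)/6 = 36/6 = 6; σ²_Task 2 = ((13−3)/6)² = 2.778
te_Task 3 = (4 + 4·7 + 16)/6 = 48/6 = 8; σ²_Task 3 = ((16−4)/6)² = 4.000
te_Task 4 = (10 + 4·14 + 24)/6 = 90/6 = 15; σ²_Task 4 = ((24−10)/6)² = 5.444
te_Task 5 = (3 + 4·4 + 11)/6 = 30/6 = 5; σ²_Task 5 = ((11−3)/6)² = 1.778
te_Task 6 = (1 + 4·4 + 13)/6 = 30/6 = 5; σ²_Task 6 = ((13−1)/6)² = 4.000
te_Task 7 = (1 + 4·2 + 9)/6 = 18/6 = 3; σ²_Task 7 = ((9−1)/6)² = 1.778
te_Task 8 = (11 + 4·14 + 17)/6 = 84/6 = 14; σ²_Task 8 = ((17−11)/6)² = 1.000
te_Task 9 = (8 + 4·9 + 16)/6 = 60/6 = 10; σ²_Task 9 = ((16−8)/6)² = 1.778
te_Task 10 = (11 + 4·14 + 17)/6 = 84/6 = 14; σ²_Task 10 = ((17−11)/6)² = 1.000

Forward pass:
ES_Task 1 = 0; EF_Task 1 = 10
ES_Task 2 = 10; EF_Task 2 = 10+6 = 16
ES_Task 3 = 10; EF_Task 3 = 10+8 = 18
ES_Task 4 = 10; EF_Task 4 = 10+15 = 25
ES_Task 5 = 10; EF_Task 5 = 10+5 = 15
ES_Task 6 = 15; EF_Task 6 = 15+5 = 20
ES_Task 7 = max(EF_Task 4=25, EF_Task 5=15) = 25; EF_Task 7 = 25+3 = 28
ES_Task 8 = max(EF_Task 3=18, EF_Task 5=15) = 18; EF_Task 8 = 18+14 = 32
ES_Task 9 = 15; EF_Task 9 = 15+10 = 25
ES_Task 10 = max(EF_Task 2=16, EF_Task 5=15, EF_Task 6=20, EF_Task 7=28, EF_Task 8=32, EF_Task 9=25) = 32; EF_Task 10 = 32+14 = 46
Expected project duration μ = 46 hours. Critical path: Task 1 → Task 3 → Task 8 → Task 10.

Variance along critical path = 7.111 + 4.000 + 1.000 + 1.000 = 13.111; σ = 3.621 hours.
D = μ + z·σ = 46 + 0.842·3.621 = 49.0 hours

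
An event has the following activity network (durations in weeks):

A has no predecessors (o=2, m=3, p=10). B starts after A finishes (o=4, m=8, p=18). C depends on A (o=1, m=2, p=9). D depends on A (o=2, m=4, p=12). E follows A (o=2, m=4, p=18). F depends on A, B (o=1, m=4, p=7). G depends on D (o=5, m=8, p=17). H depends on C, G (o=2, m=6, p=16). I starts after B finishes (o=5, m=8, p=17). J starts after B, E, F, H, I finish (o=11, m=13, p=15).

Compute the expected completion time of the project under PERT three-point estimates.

te_A = (2 + 4·3 + 10)/6 = 24/6 = 4
te_B = (4 + 4·8 + 18)/6 = 54/6 = 9
te_C = (1 + 4·2 + 9)/6 = 18/6 = 3
te_D = (2 + 4·4 + 12)/6 = 30/6 = 5
te_E = (2 + 4·4 + 18)/6 = 36/6 = 6
te_F = (1 + 4·4 + 7)/6 = 24/6 = 4
te_G = (5 + 4·8 + 17)/6 = 54/6 = 9
te_H = (2 + 4·6 + 16)/6 = 42/6 = 7
te_I = (5 + 4·8 + 17)/6 = 54/6 = 9
te_J = (11 + 4·13 + 15)/6 = 78/6 = 13

Forward pass:
ES_A = 0; EF_A = 4
ES_B = 4; EF_B = 4+9 = 13
ES_C = 4; EF_C = 4+3 = 7
ES_D = 4; EF_D = 4+5 = 9
ES_E = 4; EF_E = 4+6 = 10
ES_F = max(EF_A=4, EF_B=13) = 13; EF_F = 13+4 = 17
ES_G = 9; EF_G = 9+9 = 18
ES_H = max(EF_C=7, EF_G=18) = 18; EF_H = 18+7 = 25
ES_I = 13; EF_I = 13+9 = 22
ES_J = max(EF_B=13, EF_E=10, EF_F=17, EF_H=25, EF_I=22) = 25; EF_J = 25+13 = 38
Expected project duration μ = 38 weeks. Critical path: A → D → G → H → J.

38 weeks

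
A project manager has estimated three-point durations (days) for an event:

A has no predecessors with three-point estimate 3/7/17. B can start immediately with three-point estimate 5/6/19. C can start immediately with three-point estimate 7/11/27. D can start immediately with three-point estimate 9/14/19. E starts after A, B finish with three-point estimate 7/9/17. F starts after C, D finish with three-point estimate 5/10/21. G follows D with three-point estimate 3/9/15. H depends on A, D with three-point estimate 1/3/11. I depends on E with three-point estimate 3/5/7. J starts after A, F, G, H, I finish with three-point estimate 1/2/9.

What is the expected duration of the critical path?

te_A = (3 + 4·7 + 17)/6 = 48/6 = 8
te_B = (5 + 4·6 + 19)/6 = 48/6 = 8
te_C = (7 + 4·11 + 27)/6 = 78/6 = 13
te_D = (9 + 4·14 + 19)/6 = 84/6 = 14
te_E = (7 + 4·9 + 17)/6 = 60/6 = 10
te_F = (5 + 4·10 + 21)/6 = 66/6 = 11
te_G = (3 + 4·9 + 15)/6 = 54/6 = 9
te_H = (1 + 4·3 + 11)/6 = 24/6 = 4
te_I = (3 + 4·5 + 7)/6 = 30/6 = 5
te_J = (1 + 4·2 + 9)/6 = 18/6 = 3

Forward pass:
ES_A = 0; EF_A = 8
ES_B = 0; EF_B = 8
ES_C = 0; EF_C = 13
ES_D = 0; EF_D = 14
ES_E = max(EF_A=8, EF_B=8) = 8; EF_E = 8+10 = 18
ES_F = max(EF_C=13, EF_D=14) = 14; EF_F = 14+11 = 25
ES_G = 14; EF_G = 14+9 = 23
ES_H = max(EF_A=8, EF_D=14) = 14; EF_H = 14+4 = 18
ES_I = 18; EF_I = 18+5 = 23
ES_J = max(EF_A=8, EF_F=25, EF_G=23, EF_H=18, EF_I=23) = 25; EF_J = 25+3 = 28
Expected project duration μ = 28 days. Critical path: D → F → J.

28 days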